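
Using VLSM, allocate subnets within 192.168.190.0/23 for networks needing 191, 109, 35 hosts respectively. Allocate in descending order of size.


191 hosts -> /24 (254 usable): 192.168.190.0/24
109 hosts -> /25 (126 usable): 192.168.191.0/25
35 hosts -> /26 (62 usable): 192.168.191.128/26
Allocation: 192.168.190.0/24 (191 hosts, 254 usable); 192.168.191.0/25 (109 hosts, 126 usable); 192.168.191.128/26 (35 hosts, 62 usable)


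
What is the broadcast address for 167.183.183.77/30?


Network: 167.183.183.76/30
Host bits = 2
Set all host bits to 1:
Broadcast: 167.183.183.79


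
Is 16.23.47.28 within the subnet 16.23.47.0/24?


Subnet network: 16.23.47.0
Test IP AND mask: 16.23.47.0
Yes, 16.23.47.28 is in 16.23.47.0/24


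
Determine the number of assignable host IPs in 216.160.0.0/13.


Host bits = 32 - 13 = 19
Total addresses = 2^19 = 524288
Usable = total - 2 (network and broadcast)
Usable hosts: 524286


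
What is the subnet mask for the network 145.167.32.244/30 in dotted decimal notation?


/30 means 30 network bits, 2 host bits
Binary: 11111111111111111111111111111100
Mask: 255.255.255.252


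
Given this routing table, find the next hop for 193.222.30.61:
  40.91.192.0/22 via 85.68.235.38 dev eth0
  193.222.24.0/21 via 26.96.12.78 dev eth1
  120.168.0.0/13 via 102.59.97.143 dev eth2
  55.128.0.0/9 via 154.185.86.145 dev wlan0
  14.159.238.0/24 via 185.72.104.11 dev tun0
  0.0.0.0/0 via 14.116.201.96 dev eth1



Longest prefix match for 193.222.30.61:
  /22 40.91.192.0: no
  /21 193.222.24.0: MATCH
  /13 120.168.0.0: no
  /9 55.128.0.0: no
  /24 14.159.238.0: no
  /0 0.0.0.0: MATCH
Selected: next-hop 26.96.12.78 via eth1 (matched /21)


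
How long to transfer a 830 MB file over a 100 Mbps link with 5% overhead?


Effective throughput = 100 * (1 - 5/100) = 95 Mbps
File size in Mb = 830 * 8 = 6640 Mb
Time = 6640 / 95
Time = 69.8947 seconds


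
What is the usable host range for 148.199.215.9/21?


Network: 148.199.208.0
Broadcast: 148.199.215.255
First usable = network + 1
Last usable = broadcast - 1
Range: 148.199.208.1 to 148.199.215.254


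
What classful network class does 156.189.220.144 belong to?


First octet: 156
Binary: 10011100
10xxxxxx -> Class B (128-191)
Class B, default mask 255.255.0.0 (/16)


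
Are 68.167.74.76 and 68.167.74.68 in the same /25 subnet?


Mask: 255.255.255.128
68.167.74.76 AND mask = 68.167.74.0
68.167.74.68 AND mask = 68.167.74.0
Yes, same subnet (68.167.74.0)


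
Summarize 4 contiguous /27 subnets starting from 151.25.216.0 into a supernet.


Original prefix: /27
Number of subnets: 4 = 2^2
New prefix = 27 - 2 = 25
Supernet: 151.25.216.0/25


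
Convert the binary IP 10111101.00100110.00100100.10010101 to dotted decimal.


10111101 = 189
00100110 = 38
00100100 = 36
10010101 = 149
IP: 189.38.36.149


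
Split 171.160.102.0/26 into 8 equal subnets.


New prefix = 26 + 3 = 29
Each subnet has 8 addresses
  171.160.102.0/29
  171.160.102.8/29
  171.160.102.16/29
  171.160.102.24/29
  171.160.102.32/29
  171.160.102.40/29
  171.160.102.48/29
  171.160.102.56/29
Subnets: 171.160.102.0/29, 171.160.102.8/29, 171.160.102.16/29, 171.160.102.24/29, 171.160.102.32/29, 171.160.102.40/29, 171.160.102.48/29, 171.160.102.56/29


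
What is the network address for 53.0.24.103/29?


IP:   00110101.00000000.00011000.01100111
Mask: 11111111.11111111.11111111.11111000
AND operation:
Net:  00110101.00000000.00011000.01100000
Network: 53.0.24.96/29


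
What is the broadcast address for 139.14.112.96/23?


Network: 139.14.112.0/23
Host bits = 9
Set all host bits to 1:
Broadcast: 139.14.113.255


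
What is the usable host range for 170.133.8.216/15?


Network: 170.132.0.0
Broadcast: 170.133.255.255
First usable = network + 1
Last usable = broadcast - 1
Range: 170.132.0.1 to 170.133.255.254


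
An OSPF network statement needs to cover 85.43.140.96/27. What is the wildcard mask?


Subnet mask: 255.255.255.224
Wildcard = 255.255.255.255 - subnet mask
255 - 255 = 0
255 - 255 = 0
255 - 255 = 0
255 - 224 = 31
Wildcard: 0.0.0.31


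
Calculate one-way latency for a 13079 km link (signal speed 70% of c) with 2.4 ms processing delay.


Speed = 0.7 * 3e5 km/s = 210000 km/s
Propagation delay = 13079 / 210000 = 0.0623 s = 62.281 ms
Processing delay = 2.4 ms
Total one-way latency = 64.681 ms


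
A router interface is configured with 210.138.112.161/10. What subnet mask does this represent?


/10 means 10 network bits, 22 host bits
Binary: 11111111110000000000000000000000
Mask: 255.192.0.0


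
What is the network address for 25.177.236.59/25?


IP:   00011001.10110001.11101100.00111011
Mask: 11111111.11111111.11111111.10000000
AND operation:
Net:  00011001.10110001.11101100.00000000
Network: 25.177.236.0/25


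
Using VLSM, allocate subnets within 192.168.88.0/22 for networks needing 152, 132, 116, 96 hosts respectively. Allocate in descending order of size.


152 hosts -> /24 (254 usable): 192.168.88.0/24
132 hosts -> /24 (254 usable): 192.168.89.0/24
116 hosts -> /25 (126 usable): 192.168.90.0/25
96 hosts -> /25 (126 usable): 192.168.90.128/25
Allocation: 192.168.88.0/24 (152 hosts, 254 usable); 192.168.89.0/24 (132 hosts, 254 usable); 192.168.90.0/25 (116 hosts, 126 usable); 192.168.90.128/25 (96 hosts, 126 usable)


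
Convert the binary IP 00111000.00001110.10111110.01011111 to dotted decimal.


00111000 = 56
00001110 = 14
10111110 = 190
01011111 = 95
IP: 56.14.190.95


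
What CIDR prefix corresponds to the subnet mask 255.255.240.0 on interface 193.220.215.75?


Binary: 11111111.11111111.11110000.00000000
Count leading 1s
Prefix: /20


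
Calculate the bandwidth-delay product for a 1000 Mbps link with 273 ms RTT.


BDP = bandwidth * RTT
= 1000 Mbps * 273 ms
= 1000 * 1e6 * 273 / 1000 bits
= 273000000 bits
= 34125000 bytes
= 33325.1953 KB
BDP = 273000000 bits (34125000 bytes)


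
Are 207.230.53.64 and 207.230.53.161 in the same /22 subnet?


Mask: 255.255.252.0
207.230.53.64 AND mask = 207.230.52.0
207.230.53.161 AND mask = 207.230.52.0
Yes, same subnet (207.230.52.0)


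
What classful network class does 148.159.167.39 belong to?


First octet: 148
Binary: 10010100
10xxxxxx -> Class B (128-191)
Class B, default mask 255.255.0.0 (/16)


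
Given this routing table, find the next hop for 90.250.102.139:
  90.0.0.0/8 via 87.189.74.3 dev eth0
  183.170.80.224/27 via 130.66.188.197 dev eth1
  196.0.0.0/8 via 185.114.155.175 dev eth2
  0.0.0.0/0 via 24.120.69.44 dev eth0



Longest prefix match for 90.250.102.139:
  /8 90.0.0.0: MATCH
  /27 183.170.80.224: no
  /8 196.0.0.0: no
  /0 0.0.0.0: MATCH
Selected: next-hop 87.189.74.3 via eth0 (matched /8)


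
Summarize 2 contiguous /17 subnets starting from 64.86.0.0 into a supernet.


Original prefix: /17
Number of subnets: 2 = 2^1
New prefix = 17 - 1 = 16
Supernet: 64.86.0.0/16


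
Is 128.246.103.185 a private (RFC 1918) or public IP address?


RFC 1918 private ranges:
  10.0.0.0/8 (10.0.0.0 - 10.255.255.255)
  172.16.0.0/12 (172.16.0.0 - 172.31.255.255)
  192.168.0.0/16 (192.168.0.0 - 192.168.255.255)
Public (not in any RFC 1918 range)


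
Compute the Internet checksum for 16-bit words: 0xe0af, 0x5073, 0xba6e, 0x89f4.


Sum all words (with carry folding):
+ 0xe0af = 0xe0af
+ 0x5073 = 0x3123
+ 0xba6e = 0xeb91
+ 0x89f4 = 0x7586
One's complement: ~0x7586
Checksum = 0x8a79


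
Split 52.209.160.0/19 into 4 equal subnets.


New prefix = 19 + 2 = 21
Each subnet has 2048 addresses
  52.209.160.0/21
  52.209.168.0/21
  52.209.176.0/21
  52.209.184.0/21
Subnets: 52.209.160.0/21, 52.209.168.0/21, 52.209.176.0/21, 52.209.184.0/21


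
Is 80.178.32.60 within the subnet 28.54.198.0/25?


Subnet network: 28.54.198.0
Test IP AND mask: 80.178.32.0
No, 80.178.32.60 is not in 28.54.198.0/25


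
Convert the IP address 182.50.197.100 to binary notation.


182 = 10110110
50 = 00110010
197 = 11000101
100 = 01100100
Binary: 10110110.00110010.11000101.01100100


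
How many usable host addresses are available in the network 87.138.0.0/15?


Host bits = 32 - 15 = 17
Total addresses = 2^17 = 131072
Usable = total - 2 (network and broadcast)
Usable hosts: 131070


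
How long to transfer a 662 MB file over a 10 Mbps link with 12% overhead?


Effective throughput = 10 * (1 - 12/100) = 8.8 Mbps
File size in Mb = 662 * 8 = 5296 Mb
Time = 5296 / 8.8
Time = 601.8182 seconds


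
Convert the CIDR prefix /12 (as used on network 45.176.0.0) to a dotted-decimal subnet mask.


/12 means 12 network bits, 20 host bits
Binary: 11111111111100000000000000000000
Mask: 255.240.0.0


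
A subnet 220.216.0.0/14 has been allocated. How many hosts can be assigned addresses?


Host bits = 32 - 14 = 18
Total addresses = 2^18 = 262144
Usable = total - 2 (network and broadcast)
Usable hosts: 262142


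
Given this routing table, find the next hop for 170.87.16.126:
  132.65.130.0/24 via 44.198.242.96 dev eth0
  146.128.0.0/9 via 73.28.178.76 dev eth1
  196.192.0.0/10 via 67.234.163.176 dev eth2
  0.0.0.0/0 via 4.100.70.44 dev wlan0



Longest prefix match for 170.87.16.126:
  /24 132.65.130.0: no
  /9 146.128.0.0: no
  /10 196.192.0.0: no
  /0 0.0.0.0: MATCH
Selected: next-hop 4.100.70.44 via wlan0 (matched /0)


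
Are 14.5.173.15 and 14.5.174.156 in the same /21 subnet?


Mask: 255.255.248.0
14.5.173.15 AND mask = 14.5.168.0
14.5.174.156 AND mask = 14.5.168.0
Yes, same subnet (14.5.168.0)


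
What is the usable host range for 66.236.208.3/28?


Network: 66.236.208.0
Broadcast: 66.236.208.15
First usable = network + 1
Last usable = broadcast - 1
Range: 66.236.208.1 to 66.236.208.14


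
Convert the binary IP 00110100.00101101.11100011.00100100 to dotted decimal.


00110100 = 52
00101101 = 45
11100011 = 227
00100100 = 36
IP: 52.45.227.36


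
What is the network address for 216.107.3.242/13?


IP:   11011000.01101011.00000011.11110010
Mask: 11111111.11111000.00000000.00000000
AND operation:
Net:  11011000.01101000.00000000.00000000
Network: 216.104.0.0/13


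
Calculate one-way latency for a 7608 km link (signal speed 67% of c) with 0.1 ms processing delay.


Speed = 0.67 * 3e5 km/s = 201000 km/s
Propagation delay = 7608 / 201000 = 0.0379 s = 37.8507 ms
Processing delay = 0.1 ms
Total one-way latency = 37.9507 ms


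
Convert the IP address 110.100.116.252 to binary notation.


110 = 01101110
100 = 01100100
116 = 01110100
252 = 11111100
Binary: 01101110.01100100.01110100.11111100


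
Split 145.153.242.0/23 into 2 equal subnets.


New prefix = 23 + 1 = 24
Each subnet has 256 addresses
  145.153.242.0/24
  145.153.243.0/24
Subnets: 145.153.242.0/24, 145.153.243.0/24


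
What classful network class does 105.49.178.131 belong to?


First octet: 105
Binary: 01101001
0xxxxxxx -> Class A (1-126)
Class A, default mask 255.0.0.0 (/8)


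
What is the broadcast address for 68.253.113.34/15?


Network: 68.252.0.0/15
Host bits = 17
Set all host bits to 1:
Broadcast: 68.253.255.255


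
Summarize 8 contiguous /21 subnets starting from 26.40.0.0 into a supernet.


Original prefix: /21
Number of subnets: 8 = 2^3
New prefix = 21 - 3 = 18
Supernet: 26.40.0.0/18


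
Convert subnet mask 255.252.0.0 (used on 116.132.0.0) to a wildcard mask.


Subnet mask: 255.252.0.0
Wildcard = 255.255.255.255 - subnet mask
255 - 255 = 0
255 - 252 = 3
255 - 0 = 255
255 - 0 = 255
Wildcard: 0.3.255.255


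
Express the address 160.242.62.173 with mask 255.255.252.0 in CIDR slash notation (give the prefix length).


Binary: 11111111.11111111.11111100.00000000
Count leading 1s
Prefix: /22


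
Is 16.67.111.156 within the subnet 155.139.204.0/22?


Subnet network: 155.139.204.0
Test IP AND mask: 16.67.108.0
No, 16.67.111.156 is not in 155.139.204.0/22


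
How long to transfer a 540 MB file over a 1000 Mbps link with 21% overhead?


Effective throughput = 1000 * (1 - 21/100) = 790 Mbps
File size in Mb = 540 * 8 = 4320 Mb
Time = 4320 / 790
Time = 5.4684 seconds


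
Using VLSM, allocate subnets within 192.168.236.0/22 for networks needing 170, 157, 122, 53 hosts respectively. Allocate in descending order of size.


170 hosts -> /24 (254 usable): 192.168.236.0/24
157 hosts -> /24 (254 usable): 192.168.237.0/24
122 hosts -> /25 (126 usable): 192.168.238.0/25
53 hosts -> /26 (62 usable): 192.168.238.128/26
Allocation: 192.168.236.0/24 (170 hosts, 254 usable); 192.168.237.0/24 (157 hosts, 254 usable); 192.168.238.0/25 (122 hosts, 126 usable); 192.168.238.128/26 (53 hosts, 62 usable)


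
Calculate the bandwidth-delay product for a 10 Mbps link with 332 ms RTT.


BDP = bandwidth * RTT
= 10 Mbps * 332 ms
= 10 * 1e6 * 332 / 1000 bits
= 3320000 bits
= 415000 bytes
= 405.2734 KB
BDP = 3320000 bits (415000 bytes)


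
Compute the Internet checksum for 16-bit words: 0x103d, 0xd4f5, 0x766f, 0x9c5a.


Sum all words (with carry folding):
+ 0x103d = 0x103d
+ 0xd4f5 = 0xe532
+ 0x766f = 0x5ba2
+ 0x9c5a = 0xf7fc
One's complement: ~0xf7fc
Checksum = 0x0803


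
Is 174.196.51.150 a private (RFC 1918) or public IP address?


RFC 1918 private ranges:
  10.0.0.0/8 (10.0.0.0 - 10.255.255.255)
  172.16.0.0/12 (172.16.0.0 - 172.31.255.255)
  192.168.0.0/16 (192.168.0.0 - 192.168.255.255)
Public (not in any RFC 1918 range)


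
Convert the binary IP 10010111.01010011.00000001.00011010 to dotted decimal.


10010111 = 151
01010011 = 83
00000001 = 1
00011010 = 26
IP: 151.83.1.26


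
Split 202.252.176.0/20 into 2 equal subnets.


New prefix = 20 + 1 = 21
Each subnet has 2048 addresses
  202.252.176.0/21
  202.252.184.0/21
Subnets: 202.252.176.0/21, 202.252.184.0/21


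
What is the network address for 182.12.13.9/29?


IP:   10110110.00001100.00001101.00001001
Mask: 11111111.11111111.11111111.11111000
AND operation:
Net:  10110110.00001100.00001101.00001000
Network: 182.12.13.8/29


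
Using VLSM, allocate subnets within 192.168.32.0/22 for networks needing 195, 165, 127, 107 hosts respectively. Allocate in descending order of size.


195 hosts -> /24 (254 usable): 192.168.32.0/24
165 hosts -> /24 (254 usable): 192.168.33.0/24
127 hosts -> /24 (254 usable): 192.168.34.0/24
107 hosts -> /25 (126 usable): 192.168.35.0/25
Allocation: 192.168.32.0/24 (195 hosts, 254 usable); 192.168.33.0/24 (165 hosts, 254 usable); 192.168.34.0/24 (127 hosts, 254 usable); 192.168.35.0/25 (107 hosts, 126 usable)


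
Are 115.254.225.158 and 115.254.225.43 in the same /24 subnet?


Mask: 255.255.255.0
115.254.225.158 AND mask = 115.254.225.0
115.254.225.43 AND mask = 115.254.225.0
Yes, same subnet (115.254.225.0)


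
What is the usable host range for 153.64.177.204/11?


Network: 153.64.0.0
Broadcast: 153.95.255.255
First usable = network + 1
Last usable = broadcast - 1
Range: 153.64.0.1 to 153.95.255.254


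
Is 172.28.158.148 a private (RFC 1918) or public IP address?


RFC 1918 private ranges:
  10.0.0.0/8 (10.0.0.0 - 10.255.255.255)
  172.16.0.0/12 (172.16.0.0 - 172.31.255.255)
  192.168.0.0/16 (192.168.0.0 - 192.168.255.255)
Private (in 172.16.0.0/12)


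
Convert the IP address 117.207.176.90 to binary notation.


117 = 01110101
207 = 11001111
176 = 10110000
90 = 01011010
Binary: 01110101.11001111.10110000.01011010


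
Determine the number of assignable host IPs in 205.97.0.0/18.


Host bits = 32 - 18 = 14
Total addresses = 2^14 = 16384
Usable = total - 2 (network and broadcast)
Usable hosts: 16382


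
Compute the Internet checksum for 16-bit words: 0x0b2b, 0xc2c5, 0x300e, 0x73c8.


Sum all words (with carry folding):
+ 0x0b2b = 0x0b2b
+ 0xc2c5 = 0xcdf0
+ 0x300e = 0xfdfe
+ 0x73c8 = 0x71c7
One's complement: ~0x71c7
Checksum = 0x8e38


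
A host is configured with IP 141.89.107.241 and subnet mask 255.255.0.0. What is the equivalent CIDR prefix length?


Binary: 11111111.11111111.00000000.00000000
Count leading 1s
Prefix: /16


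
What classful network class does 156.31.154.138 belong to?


First octet: 156
Binary: 10011100
10xxxxxx -> Class B (128-191)
Class B, default mask 255.255.0.0 (/16)


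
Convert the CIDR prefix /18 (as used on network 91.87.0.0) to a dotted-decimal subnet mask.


/18 means 18 network bits, 14 host bits
Binary: 11111111111111111100000000000000
Mask: 255.255.192.0


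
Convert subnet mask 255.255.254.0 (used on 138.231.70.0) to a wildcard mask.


Subnet mask: 255.255.254.0
Wildcard = 255.255.255.255 - subnet mask
255 - 255 = 0
255 - 255 = 0
255 - 254 = 1
255 - 0 = 255
Wildcard: 0.0.1.255


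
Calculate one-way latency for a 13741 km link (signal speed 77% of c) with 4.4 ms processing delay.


Speed = 0.77 * 3e5 km/s = 231000 km/s
Propagation delay = 13741 / 231000 = 0.0595 s = 59.4848 ms
Processing delay = 4.4 ms
Total one-way latency = 63.8848 ms


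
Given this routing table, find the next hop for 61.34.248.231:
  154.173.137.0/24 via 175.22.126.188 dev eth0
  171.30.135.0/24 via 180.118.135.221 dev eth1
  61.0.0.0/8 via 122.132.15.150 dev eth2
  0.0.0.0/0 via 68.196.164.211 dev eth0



Longest prefix match for 61.34.248.231:
  /24 154.173.137.0: no
  /24 171.30.135.0: no
  /8 61.0.0.0: MATCH
  /0 0.0.0.0: MATCH
Selected: next-hop 122.132.15.150 via eth2 (matched /8)


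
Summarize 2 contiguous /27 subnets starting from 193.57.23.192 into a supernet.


Original prefix: /27
Number of subnets: 2 = 2^1
New prefix = 27 - 1 = 26
Supernet: 193.57.23.192/26


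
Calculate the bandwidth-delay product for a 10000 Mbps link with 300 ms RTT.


BDP = bandwidth * RTT
= 10000 Mbps * 300 ms
= 10000 * 1e6 * 300 / 1000 bits
= 3000000000 bits
= 375000000 bytes
= 366210.9375 KB
BDP = 3000000000 bits (375000000 bytes)


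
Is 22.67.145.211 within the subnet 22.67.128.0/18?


Subnet network: 22.67.128.0
Test IP AND mask: 22.67.128.0
Yes, 22.67.145.211 is in 22.67.128.0/18


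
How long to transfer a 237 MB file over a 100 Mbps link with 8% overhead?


Effective throughput = 100 * (1 - 8/100) = 92 Mbps
File size in Mb = 237 * 8 = 1896 Mb
Time = 1896 / 92
Time = 20.6087 seconds


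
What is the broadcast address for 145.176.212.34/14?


Network: 145.176.0.0/14
Host bits = 18
Set all host bits to 1:
Broadcast: 145.179.255.255


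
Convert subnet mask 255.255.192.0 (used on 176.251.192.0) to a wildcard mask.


Subnet mask: 255.255.192.0
Wildcard = 255.255.255.255 - subnet mask
255 - 255 = 0
255 - 255 = 0
255 - 192 = 63
255 - 0 = 255
Wildcard: 0.0.63.255


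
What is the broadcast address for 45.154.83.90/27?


Network: 45.154.83.64/27
Host bits = 5
Set all host bits to 1:
Broadcast: 45.154.83.95


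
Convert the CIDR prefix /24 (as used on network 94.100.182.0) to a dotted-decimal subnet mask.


/24 means 24 network bits, 8 host bits
Binary: 11111111111111111111111100000000
Mask: 255.255.255.0


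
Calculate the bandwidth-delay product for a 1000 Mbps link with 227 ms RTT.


BDP = bandwidth * RTT
= 1000 Mbps * 227 ms
= 1000 * 1e6 * 227 / 1000 bits
= 227000000 bits
= 28375000 bytes
= 27709.9609 KB
BDP = 227000000 bits (28375000 bytes)


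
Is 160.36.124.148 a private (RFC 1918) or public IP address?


RFC 1918 private ranges:
  10.0.0.0/8 (10.0.0.0 - 10.255.255.255)
  172.16.0.0/12 (172.16.0.0 - 172.31.255.255)
  192.168.0.0/16 (192.168.0.0 - 192.168.255.255)
Public (not in any RFC 1918 range)


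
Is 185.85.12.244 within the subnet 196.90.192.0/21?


Subnet network: 196.90.192.0
Test IP AND mask: 185.85.8.0
No, 185.85.12.244 is not in 196.90.192.0/21


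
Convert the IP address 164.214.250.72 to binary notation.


164 = 10100100
214 = 11010110
250 = 11111010
72 = 01001000
Binary: 10100100.11010110.11111010.01001000


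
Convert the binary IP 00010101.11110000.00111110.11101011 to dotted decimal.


00010101 = 21
11110000 = 240
00111110 = 62
11101011 = 235
IP: 21.240.62.235


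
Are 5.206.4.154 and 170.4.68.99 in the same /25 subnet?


Mask: 255.255.255.128
5.206.4.154 AND mask = 5.206.4.128
170.4.68.99 AND mask = 170.4.68.0
No, different subnets (5.206.4.128 vs 170.4.68.0)


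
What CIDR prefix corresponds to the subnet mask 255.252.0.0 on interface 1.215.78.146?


Binary: 11111111.11111100.00000000.00000000
Count leading 1s
Prefix: /14


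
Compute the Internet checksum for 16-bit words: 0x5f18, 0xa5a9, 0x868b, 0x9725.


Sum all words (with carry folding):
+ 0x5f18 = 0x5f18
+ 0xa5a9 = 0x04c2
+ 0x868b = 0x8b4d
+ 0x9725 = 0x2273
One's complement: ~0x2273
Checksum = 0xdd8c


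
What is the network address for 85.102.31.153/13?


IP:   01010101.01100110.00011111.10011001
Mask: 11111111.11111000.00000000.00000000
AND operation:
Net:  01010101.01100000.00000000.00000000
Network: 85.96.0.0/13


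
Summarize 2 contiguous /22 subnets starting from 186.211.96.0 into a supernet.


Original prefix: /22
Number of subnets: 2 = 2^1
New prefix = 22 - 1 = 21
Supernet: 186.211.96.0/21


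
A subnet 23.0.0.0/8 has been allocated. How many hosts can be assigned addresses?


Host bits = 32 - 8 = 24
Total addresses = 2^24 = 16777216
Usable = total - 2 (network and broadcast)
Usable hosts: 16777214


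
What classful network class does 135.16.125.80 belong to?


First octet: 135
Binary: 10000111
10xxxxxx -> Class B (128-191)
Class B, default mask 255.255.0.0 (/16)


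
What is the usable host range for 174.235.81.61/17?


Network: 174.235.0.0
Broadcast: 174.235.127.255
First usable = network + 1
Last usable = broadcast - 1
Range: 174.235.0.1 to 174.235.127.254


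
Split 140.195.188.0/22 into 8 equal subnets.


New prefix = 22 + 3 = 25
Each subnet has 128 addresses
  140.195.188.0/25
  140.195.188.128/25
  140.195.189.0/25
  140.195.189.128/25
  140.195.190.0/25
  140.195.190.128/25
  140.195.191.0/25
  140.195.191.128/25
Subnets: 140.195.188.0/25, 140.195.188.128/25, 140.195.189.0/25, 140.195.189.128/25, 140.195.190.0/25, 140.195.190.128/25, 140.195.191.0/25, 140.195.191.128/25


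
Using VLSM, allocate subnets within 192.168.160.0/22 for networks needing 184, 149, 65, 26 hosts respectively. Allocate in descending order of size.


184 hosts -> /24 (254 usable): 192.168.160.0/24
149 hosts -> /24 (254 usable): 192.168.161.0/24
65 hosts -> /25 (126 usable): 192.168.162.0/25
26 hosts -> /27 (30 usable): 192.168.162.128/27
Allocation: 192.168.160.0/24 (184 hosts, 254 usable); 192.168.161.0/24 (149 hosts, 254 usable); 192.168.162.0/25 (65 hosts, 126 usable); 192.168.162.128/27 (26 hosts, 30 usable)


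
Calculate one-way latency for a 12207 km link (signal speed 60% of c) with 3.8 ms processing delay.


Speed = 0.6 * 3e5 km/s = 180000 km/s
Propagation delay = 12207 / 180000 = 0.0678 s = 67.8167 ms
Processing delay = 3.8 ms
Total one-way latency = 71.6167 ms


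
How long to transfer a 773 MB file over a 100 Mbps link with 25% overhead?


Effective throughput = 100 * (1 - 25/100) = 75 Mbps
File size in Mb = 773 * 8 = 6184 Mb
Time = 6184 / 75
Time = 82.4533 seconds


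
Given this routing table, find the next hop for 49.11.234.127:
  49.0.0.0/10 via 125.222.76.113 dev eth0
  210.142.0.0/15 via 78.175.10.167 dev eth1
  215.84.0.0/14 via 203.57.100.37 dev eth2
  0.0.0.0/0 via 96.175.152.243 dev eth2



Longest prefix match for 49.11.234.127:
  /10 49.0.0.0: MATCH
  /15 210.142.0.0: no
  /14 215.84.0.0: no
  /0 0.0.0.0: MATCH
Selected: next-hop 125.222.76.113 via eth0 (matched /10)


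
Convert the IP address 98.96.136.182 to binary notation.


98 = 01100010
96 = 01100000
136 = 10001000
182 = 10110110
Binary: 01100010.01100000.10001000.10110110


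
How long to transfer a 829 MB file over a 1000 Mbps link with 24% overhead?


Effective throughput = 1000 * (1 - 24/100) = 760 Mbps
File size in Mb = 829 * 8 = 6632 Mb
Time = 6632 / 760
Time = 8.7263 seconds


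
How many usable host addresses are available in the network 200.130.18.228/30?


Host bits = 32 - 30 = 2
Total addresses = 2^2 = 4
Usable = total - 2 (network and broadcast)
Usable hosts: 2


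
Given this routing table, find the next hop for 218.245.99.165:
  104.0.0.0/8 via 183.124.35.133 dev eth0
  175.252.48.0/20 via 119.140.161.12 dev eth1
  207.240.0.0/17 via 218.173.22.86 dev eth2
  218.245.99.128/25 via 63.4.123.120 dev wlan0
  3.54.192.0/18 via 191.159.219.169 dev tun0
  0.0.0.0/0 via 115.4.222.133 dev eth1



Longest prefix match for 218.245.99.165:
  /8 104.0.0.0: no
  /20 175.252.48.0: no
  /17 207.240.0.0: no
  /25 218.245.99.128: MATCH
  /18 3.54.192.0: no
  /0 0.0.0.0: MATCH
Selected: next-hop 63.4.123.120 via wlan0 (matched /25)


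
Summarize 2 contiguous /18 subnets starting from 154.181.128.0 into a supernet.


Original prefix: /18
Number of subnets: 2 = 2^1
New prefix = 18 - 1 = 17
Supernet: 154.181.128.0/17


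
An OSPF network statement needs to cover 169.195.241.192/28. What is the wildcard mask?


Subnet mask: 255.255.255.240
Wildcard = 255.255.255.255 - subnet mask
255 - 255 = 0
255 - 255 = 0
255 - 255 = 0
255 - 240 = 15
Wildcard: 0.0.0.15


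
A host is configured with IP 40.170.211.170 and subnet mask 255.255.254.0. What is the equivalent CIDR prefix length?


Binary: 11111111.11111111.11111110.00000000
Count leading 1s
Prefix: /23


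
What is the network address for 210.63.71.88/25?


IP:   11010010.00111111.01000111.01011000
Mask: 11111111.11111111.11111111.10000000
AND operation:
Net:  11010010.00111111.01000111.00000000
Network: 210.63.71.0/25


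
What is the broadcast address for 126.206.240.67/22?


Network: 126.206.240.0/22
Host bits = 10
Set all host bits to 1:
Broadcast: 126.206.243.255


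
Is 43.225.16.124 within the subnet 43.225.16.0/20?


Subnet network: 43.225.16.0
Test IP AND mask: 43.225.16.0
Yes, 43.225.16.124 is in 43.225.16.0/20


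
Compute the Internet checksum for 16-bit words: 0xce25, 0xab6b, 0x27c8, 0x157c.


Sum all words (with carry folding):
+ 0xce25 = 0xce25
+ 0xab6b = 0x7991
+ 0x27c8 = 0xa159
+ 0x157c = 0xb6d5
One's complement: ~0xb6d5
Checksum = 0x492a


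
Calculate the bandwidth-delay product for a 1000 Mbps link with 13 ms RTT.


BDP = bandwidth * RTT
= 1000 Mbps * 13 ms
= 1000 * 1e6 * 13 / 1000 bits
= 13000000 bits
= 1625000 bytes
= 1586.9141 KB
BDP = 13000000 bits (1625000 bytes)


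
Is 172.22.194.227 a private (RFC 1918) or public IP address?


RFC 1918 private ranges:
  10.0.0.0/8 (10.0.0.0 - 10.255.255.255)
  172.16.0.0/12 (172.16.0.0 - 172.31.255.255)
  192.168.0.0/16 (192.168.0.0 - 192.168.255.255)
Private (in 172.16.0.0/12)


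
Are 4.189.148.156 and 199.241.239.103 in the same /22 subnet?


Mask: 255.255.252.0
4.189.148.156 AND mask = 4.189.148.0
199.241.239.103 AND mask = 199.241.236.0
No, different subnets (4.189.148.0 vs 199.241.236.0)


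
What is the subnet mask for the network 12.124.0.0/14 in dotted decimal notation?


/14 means 14 network bits, 18 host bits
Binary: 11111111111111000000000000000000
Mask: 255.252.0.0


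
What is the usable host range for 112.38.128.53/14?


Network: 112.36.0.0
Broadcast: 112.39.255.255
First usable = network + 1
Last usable = broadcast - 1
Range: 112.36.0.1 to 112.39.255.254


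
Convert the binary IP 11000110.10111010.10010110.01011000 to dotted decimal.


11000110 = 198
10111010 = 186
10010110 = 150
01011000 = 88
IP: 198.186.150.88


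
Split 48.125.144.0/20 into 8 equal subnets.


New prefix = 20 + 3 = 23
Each subnet has 512 addresses
  48.125.144.0/23
  48.125.146.0/23
  48.125.148.0/23
  48.125.150.0/23
  48.125.152.0/23
  48.125.154.0/23
  48.125.156.0/23
  48.125.158.0/23
Subnets: 48.125.144.0/23, 48.125.146.0/23, 48.125.148.0/23, 48.125.150.0/23, 48.125.152.0/23, 48.125.154.0/23, 48.125.156.0/23, 48.125.158.0/23


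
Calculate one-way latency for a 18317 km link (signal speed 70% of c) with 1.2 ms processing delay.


Speed = 0.7 * 3e5 km/s = 210000 km/s
Propagation delay = 18317 / 210000 = 0.0872 s = 87.2238 ms
Processing delay = 1.2 ms
Total one-way latency = 88.4238 ms


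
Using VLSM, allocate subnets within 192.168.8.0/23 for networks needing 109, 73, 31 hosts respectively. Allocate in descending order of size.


109 hosts -> /25 (126 usable): 192.168.8.0/25
73 hosts -> /25 (126 usable): 192.168.8.128/25
31 hosts -> /26 (62 usable): 192.168.9.0/26
Allocation: 192.168.8.0/25 (109 hosts, 126 usable); 192.168.8.128/25 (73 hosts, 126 usable); 192.168.9.0/26 (31 hosts, 62 usable)


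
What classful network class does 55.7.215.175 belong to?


First octet: 55
Binary: 00110111
0xxxxxxx -> Class A (1-126)
Class A, default mask 255.0.0.0 (/8)


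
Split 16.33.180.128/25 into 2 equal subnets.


New prefix = 25 + 1 = 26
Each subnet has 64 addresses
  16.33.180.128/26
  16.33.180.192/26
Subnets: 16.33.180.128/26, 16.33.180.192/26


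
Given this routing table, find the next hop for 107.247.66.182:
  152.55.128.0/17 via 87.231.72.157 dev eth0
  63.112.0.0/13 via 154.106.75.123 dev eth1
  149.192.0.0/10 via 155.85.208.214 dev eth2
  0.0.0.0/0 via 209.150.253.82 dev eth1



Longest prefix match for 107.247.66.182:
  /17 152.55.128.0: no
  /13 63.112.0.0: no
  /10 149.192.0.0: no
  /0 0.0.0.0: MATCH
Selected: next-hop 209.150.253.82 via eth1 (matched /0)


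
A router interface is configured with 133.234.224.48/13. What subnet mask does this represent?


/13 means 13 network bits, 19 host bits
Binary: 11111111111110000000000000000000
Mask: 255.248.0.0


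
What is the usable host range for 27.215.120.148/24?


Network: 27.215.120.0
Broadcast: 27.215.120.255
First usable = network + 1
Last usable = broadcast - 1
Range: 27.215.120.1 to 27.215.120.254


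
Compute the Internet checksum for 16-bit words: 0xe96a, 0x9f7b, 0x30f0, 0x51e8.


Sum all words (with carry folding):
+ 0xe96a = 0xe96a
+ 0x9f7b = 0x88e6
+ 0x30f0 = 0xb9d6
+ 0x51e8 = 0x0bbf
One's complement: ~0x0bbf
Checksum = 0xf440


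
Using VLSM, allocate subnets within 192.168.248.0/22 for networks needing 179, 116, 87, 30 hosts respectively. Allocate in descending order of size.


179 hosts -> /24 (254 usable): 192.168.248.0/24
116 hosts -> /25 (126 usable): 192.168.249.0/25
87 hosts -> /25 (126 usable): 192.168.249.128/25
30 hosts -> /27 (30 usable): 192.168.250.0/27
Allocation: 192.168.248.0/24 (179 hosts, 254 usable); 192.168.249.0/25 (116 hosts, 126 usable); 192.168.249.128/25 (87 hosts, 126 usable); 192.168.250.0/27 (30 hosts, 30 usable)


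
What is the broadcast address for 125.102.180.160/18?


Network: 125.102.128.0/18
Host bits = 14
Set all host bits to 1:
Broadcast: 125.102.191.255


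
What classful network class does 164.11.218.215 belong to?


First octet: 164
Binary: 10100100
10xxxxxx -> Class B (128-191)
Class B, default mask 255.255.0.0 (/16)


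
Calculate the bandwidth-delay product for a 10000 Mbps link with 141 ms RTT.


BDP = bandwidth * RTT
= 10000 Mbps * 141 ms
= 10000 * 1e6 * 141 / 1000 bits
= 1410000000 bits
= 176250000 bytes
= 172119.1406 KB
BDP = 1410000000 bits (176250000 bytes)


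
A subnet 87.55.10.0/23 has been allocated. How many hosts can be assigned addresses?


Host bits = 32 - 23 = 9
Total addresses = 2^9 = 512
Usable = total - 2 (network and broadcast)
Usable hosts: 510


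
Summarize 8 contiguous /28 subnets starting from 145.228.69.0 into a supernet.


Original prefix: /28
Number of subnets: 8 = 2^3
New prefix = 28 - 3 = 25
Supernet: 145.228.69.0/25


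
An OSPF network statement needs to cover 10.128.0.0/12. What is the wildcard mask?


Subnet mask: 255.240.0.0
Wildcard = 255.255.255.255 - subnet mask
255 - 255 = 0
255 - 240 = 15
255 - 0 = 255
255 - 0 = 255
Wildcard: 0.15.255.255


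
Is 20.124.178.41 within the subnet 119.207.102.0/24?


Subnet network: 119.207.102.0
Test IP AND mask: 20.124.178.0
No, 20.124.178.41 is not in 119.207.102.0/24


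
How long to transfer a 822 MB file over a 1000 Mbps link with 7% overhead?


Effective throughput = 1000 * (1 - 7/100) = 930.0 Mbps
File size in Mb = 822 * 8 = 6576 Mb
Time = 6576 / 930.0
Time = 7.071 seconds


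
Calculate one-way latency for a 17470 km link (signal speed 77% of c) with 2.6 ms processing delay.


Speed = 0.77 * 3e5 km/s = 231000 km/s
Propagation delay = 17470 / 231000 = 0.0756 s = 75.6277 ms
Processing delay = 2.6 ms
Total one-way latency = 78.2277 ms


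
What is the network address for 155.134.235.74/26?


IP:   10011011.10000110.11101011.01001010
Mask: 11111111.11111111.11111111.11000000
AND operation:
Net:  10011011.10000110.11101011.01000000
Network: 155.134.235.64/26


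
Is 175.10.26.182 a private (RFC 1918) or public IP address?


RFC 1918 private ranges:
  10.0.0.0/8 (10.0.0.0 - 10.255.255.255)
  172.16.0.0/12 (172.16.0.0 - 172.31.255.255)
  192.168.0.0/16 (192.168.0.0 - 192.168.255.255)
Public (not in any RFC 1918 range)


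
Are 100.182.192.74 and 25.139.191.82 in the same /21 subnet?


Mask: 255.255.248.0
100.182.192.74 AND mask = 100.182.192.0
25.139.191.82 AND mask = 25.139.184.0
No, different subnets (100.182.192.0 vs 25.139.184.0)


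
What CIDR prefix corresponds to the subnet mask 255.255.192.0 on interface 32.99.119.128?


Binary: 11111111.11111111.11000000.00000000
Count leading 1s
Prefix: /18


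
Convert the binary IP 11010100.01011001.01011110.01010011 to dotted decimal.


11010100 = 212
01011001 = 89
01011110 = 94
01010011 = 83
IP: 212.89.94.83


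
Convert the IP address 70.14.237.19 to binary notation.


70 = 01000110
14 = 00001110
237 = 11101101
19 = 00010011
Binary: 01000110.00001110.11101101.00010011


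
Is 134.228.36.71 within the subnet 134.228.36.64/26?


Subnet network: 134.228.36.64
Test IP AND mask: 134.228.36.64
Yes, 134.228.36.71 is in 134.228.36.64/26


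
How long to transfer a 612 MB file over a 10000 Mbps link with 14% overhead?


Effective throughput = 10000 * (1 - 14/100) = 8600 Mbps
File size in Mb = 612 * 8 = 4896 Mb
Time = 4896 / 8600
Time = 0.5693 seconds


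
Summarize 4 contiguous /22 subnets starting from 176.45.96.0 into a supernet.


Original prefix: /22
Number of subnets: 4 = 2^2
New prefix = 22 - 2 = 20
Supernet: 176.45.96.0/20


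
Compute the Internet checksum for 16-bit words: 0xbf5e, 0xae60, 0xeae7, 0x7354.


Sum all words (with carry folding):
+ 0xbf5e = 0xbf5e
+ 0xae60 = 0x6dbf
+ 0xeae7 = 0x58a7
+ 0x7354 = 0xcbfb
One's complement: ~0xcbfb
Checksum = 0x3404


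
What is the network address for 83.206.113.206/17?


IP:   01010011.11001110.01110001.11001110
Mask: 11111111.11111111.10000000.00000000
AND operation:
Net:  01010011.11001110.00000000.00000000
Network: 83.206.0.0/17


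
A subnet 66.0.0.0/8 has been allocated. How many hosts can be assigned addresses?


Host bits = 32 - 8 = 24
Total addresses = 2^24 = 16777216
Usable = total - 2 (network and broadcast)
Usable hosts: 16777214


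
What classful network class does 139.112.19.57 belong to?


First octet: 139
Binary: 10001011
10xxxxxx -> Class B (128-191)
Class B, default mask 255.255.0.0 (/16)


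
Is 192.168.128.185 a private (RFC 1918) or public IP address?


RFC 1918 private ranges:
  10.0.0.0/8 (10.0.0.0 - 10.255.255.255)
  172.16.0.0/12 (172.16.0.0 - 172.31.255.255)
  192.168.0.0/16 (192.168.0.0 - 192.168.255.255)
Private (in 192.168.0.0/16)


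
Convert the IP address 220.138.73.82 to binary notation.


220 = 11011100
138 = 10001010
73 = 01001001
82 = 01010010
Binary: 11011100.10001010.01001001.01010010


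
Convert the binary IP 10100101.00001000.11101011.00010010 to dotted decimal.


10100101 = 165
00001000 = 8
11101011 = 235
00010010 = 18
IP: 165.8.235.18


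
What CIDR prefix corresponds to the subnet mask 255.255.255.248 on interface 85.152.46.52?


Binary: 11111111.11111111.11111111.11111000
Count leading 1s
Prefix: /29


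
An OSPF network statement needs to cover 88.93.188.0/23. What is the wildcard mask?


Subnet mask: 255.255.254.0
Wildcard = 255.255.255.255 - subnet mask
255 - 255 = 0
255 - 255 = 0
255 - 254 = 1
255 - 0 = 255
Wildcard: 0.0.1.255


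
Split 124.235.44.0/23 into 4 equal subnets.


New prefix = 23 + 2 = 25
Each subnet has 128 addresses
  124.235.44.0/25
  124.235.44.128/25
  124.235.45.0/25
  124.235.45.128/25
Subnets: 124.235.44.0/25, 124.235.44.128/25, 124.235.45.0/25, 124.235.45.128/25


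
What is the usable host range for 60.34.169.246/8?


Network: 60.0.0.0
Broadcast: 60.255.255.255
First usable = network + 1
Last usable = broadcast - 1
Range: 60.0.0.1 to 60.255.255.254


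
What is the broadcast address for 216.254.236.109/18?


Network: 216.254.192.0/18
Host bits = 14
Set all host bits to 1:
Broadcast: 216.254.255.255


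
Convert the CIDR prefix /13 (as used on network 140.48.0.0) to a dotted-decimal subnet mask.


/13 means 13 network bits, 19 host bits
Binary: 11111111111110000000000000000000
Mask: 255.248.0.0


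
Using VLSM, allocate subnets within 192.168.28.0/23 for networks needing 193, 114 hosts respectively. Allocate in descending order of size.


193 hosts -> /24 (254 usable): 192.168.28.0/24
114 hosts -> /25 (126 usable): 192.168.29.0/25
Allocation: 192.168.28.0/24 (193 hosts, 254 usable); 192.168.29.0/25 (114 hosts, 126 usable)


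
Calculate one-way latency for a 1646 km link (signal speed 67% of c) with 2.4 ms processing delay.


Speed = 0.67 * 3e5 km/s = 201000 km/s
Propagation delay = 1646 / 201000 = 0.0082 s = 8.1891 ms
Processing delay = 2.4 ms
Total one-way latency = 10.5891 ms


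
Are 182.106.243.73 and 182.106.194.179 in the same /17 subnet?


Mask: 255.255.128.0
182.106.243.73 AND mask = 182.106.128.0
182.106.194.179 AND mask = 182.106.128.0
Yes, same subnet (182.106.128.0)


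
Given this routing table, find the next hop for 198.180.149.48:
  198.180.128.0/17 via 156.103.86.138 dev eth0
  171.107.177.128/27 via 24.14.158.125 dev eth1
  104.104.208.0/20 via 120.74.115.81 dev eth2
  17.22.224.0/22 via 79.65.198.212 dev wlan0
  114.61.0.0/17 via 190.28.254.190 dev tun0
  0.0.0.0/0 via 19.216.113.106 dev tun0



Longest prefix match for 198.180.149.48:
  /17 198.180.128.0: MATCH
  /27 171.107.177.128: no
  /20 104.104.208.0: no
  /22 17.22.224.0: no
  /17 114.61.0.0: no
  /0 0.0.0.0: MATCH
Selected: next-hop 156.103.86.138 via eth0 (matched /17)


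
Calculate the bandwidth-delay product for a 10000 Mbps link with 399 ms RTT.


BDP = bandwidth * RTT
= 10000 Mbps * 399 ms
= 10000 * 1e6 * 399 / 1000 bits
= 3990000000 bits
= 498750000 bytes
= 487060.5469 KB
BDP = 3990000000 bits (498750000 bytes)


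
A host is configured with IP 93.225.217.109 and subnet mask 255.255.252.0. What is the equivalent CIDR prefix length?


Binary: 11111111.11111111.11111100.00000000
Count leading 1s
Prefix: /22


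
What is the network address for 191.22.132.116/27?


IP:   10111111.00010110.10000100.01110100
Mask: 11111111.11111111.11111111.11100000
AND operation:
Net:  10111111.00010110.10000100.01100000
Network: 191.22.132.96/27


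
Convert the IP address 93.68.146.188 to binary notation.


93 = 01011101
68 = 01000100
146 = 10010010
188 = 10111100
Binary: 01011101.01000100.10010010.10111100


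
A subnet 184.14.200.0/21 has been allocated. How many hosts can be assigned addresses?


Host bits = 32 - 21 = 11
Total addresses = 2^11 = 2048
Usable = total - 2 (network and broadcast)
Usable hosts: 2046


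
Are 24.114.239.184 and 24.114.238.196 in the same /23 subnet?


Mask: 255.255.254.0
24.114.239.184 AND mask = 24.114.238.0
24.114.238.196 AND mask = 24.114.238.0
Yes, same subnet (24.114.238.0)


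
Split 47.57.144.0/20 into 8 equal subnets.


New prefix = 20 + 3 = 23
Each subnet has 512 addresses
  47.57.144.0/23
  47.57.146.0/23
  47.57.148.0/23
  47.57.150.0/23
  47.57.152.0/23
  47.57.154.0/23
  47.57.156.0/23
  47.57.158.0/23
Subnets: 47.57.144.0/23, 47.57.146.0/23, 47.57.148.0/23, 47.57.150.0/23, 47.57.152.0/23, 47.57.154.0/23, 47.57.156.0/23, 47.57.158.0/23
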